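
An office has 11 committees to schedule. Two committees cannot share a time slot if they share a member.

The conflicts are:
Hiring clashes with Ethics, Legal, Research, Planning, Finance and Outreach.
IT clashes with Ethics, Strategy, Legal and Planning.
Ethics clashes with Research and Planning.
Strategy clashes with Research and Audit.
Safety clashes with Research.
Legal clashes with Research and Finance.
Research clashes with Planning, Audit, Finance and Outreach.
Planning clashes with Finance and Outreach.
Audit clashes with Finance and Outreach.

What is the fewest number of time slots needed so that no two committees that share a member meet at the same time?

4

Hiring, Ethics, Research, Planning pairwise conflict, so at least 4 time slots are needed.
4 time slots suffice: time slot 1 → {IT, Research}; time slot 2 → {Hiring, Safety, Audit}; time slot 3 → {Strategy, Legal, Planning}; time slot 4 → {Ethics, Finance, Outreach}. No two conflicting committees share a time slot.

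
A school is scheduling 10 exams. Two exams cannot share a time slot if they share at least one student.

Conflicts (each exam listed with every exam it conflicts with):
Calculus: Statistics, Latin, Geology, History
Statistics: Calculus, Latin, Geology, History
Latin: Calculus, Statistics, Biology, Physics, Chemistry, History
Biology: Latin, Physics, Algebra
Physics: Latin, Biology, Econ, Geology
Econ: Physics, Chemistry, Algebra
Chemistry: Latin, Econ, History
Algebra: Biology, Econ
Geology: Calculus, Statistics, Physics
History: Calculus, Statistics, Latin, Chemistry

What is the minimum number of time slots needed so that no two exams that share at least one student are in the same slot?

4

Calculus, Statistics, Latin, History are mutually in conflict, so at least 4 time slots are needed.
A valid assignment using 4 time slots: Calculus=2, Statistics=3, Latin=1, Biology=3, Physics=2, Econ=1, Chemistry=2, Algebra=2, Geology=1, History=4. Every pair that conflicts lands in different time slots.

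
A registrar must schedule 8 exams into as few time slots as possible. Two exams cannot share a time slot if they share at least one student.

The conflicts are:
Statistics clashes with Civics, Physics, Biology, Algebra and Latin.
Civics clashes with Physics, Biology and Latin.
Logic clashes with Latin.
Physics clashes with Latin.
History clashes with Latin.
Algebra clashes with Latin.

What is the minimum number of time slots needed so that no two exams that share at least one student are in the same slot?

4

Statistics, Civics, Physics, Latin pairwise conflict, so at least 4 time slots are needed.
4 time slots suffice: time slot 1 → {Biology, Latin}; time slot 2 → {Statistics, Logic, History}; time slot 3 → {Civics, Algebra}; time slot 4 → {Physics}. No two conflicting exams share a time slot.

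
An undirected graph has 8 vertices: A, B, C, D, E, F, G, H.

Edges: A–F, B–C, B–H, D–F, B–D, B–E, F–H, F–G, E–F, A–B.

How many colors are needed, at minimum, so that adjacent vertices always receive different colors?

B and H are adjacent, so at least 2 colors are needed.
One proper 2-coloring: A=2, B=1, C=2, D=2, E=2, F=1, G=2, H=2. Each edge has distinct colors on its endpoints.

2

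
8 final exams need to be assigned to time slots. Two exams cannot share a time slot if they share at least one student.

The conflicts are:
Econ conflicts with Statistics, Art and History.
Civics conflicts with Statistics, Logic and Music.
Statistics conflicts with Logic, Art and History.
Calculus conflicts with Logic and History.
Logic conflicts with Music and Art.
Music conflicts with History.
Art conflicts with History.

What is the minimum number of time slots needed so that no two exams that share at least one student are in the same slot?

Econ, Statistics, Art, History all conflict with each other, so at least 4 time slots are needed.
4 time slots suffice: time slot 1 → {Logic, History}; time slot 2 → {Statistics, Calculus, Music}; time slot 3 → {Civics, Art}; time slot 4 → {Econ}. No two conflicting exams share a time slot.

4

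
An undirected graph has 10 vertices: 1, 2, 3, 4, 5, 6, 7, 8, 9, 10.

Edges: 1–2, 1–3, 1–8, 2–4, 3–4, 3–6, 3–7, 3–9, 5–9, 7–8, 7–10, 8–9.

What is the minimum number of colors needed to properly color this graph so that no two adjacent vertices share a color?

2

8 and 9 are adjacent, so at least 2 colors are needed.
2 colors suffice: color a → {2, 3, 5, 8, 10}; color b → {1, 4, 6, 7, 9}. No two adjacent vertices share a color.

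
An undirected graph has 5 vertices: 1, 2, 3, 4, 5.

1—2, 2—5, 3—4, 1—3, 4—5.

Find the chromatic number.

3

The cycle 4-3-1-2-5-4 has odd length 5, so it cannot be 2-colored; at least 3 colors are needed.
A valid assignment using 3 colors: 1=a, 2=b, 3=b, 4=c, 5=a. Every edge joins two different colors.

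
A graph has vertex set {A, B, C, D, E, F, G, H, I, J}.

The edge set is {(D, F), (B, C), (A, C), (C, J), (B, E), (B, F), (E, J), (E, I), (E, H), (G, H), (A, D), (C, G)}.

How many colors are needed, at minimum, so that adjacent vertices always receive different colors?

3

The cycle F-D-A-C-B-F has odd length 5, so it cannot be 2-colored; at least 3 colors are needed.
A valid assignment using 3 colors: A=2, B=2, C=1, D=1, E=1, F=3, G=3, H=2, I=2, J=2. Every edge joins two different colors.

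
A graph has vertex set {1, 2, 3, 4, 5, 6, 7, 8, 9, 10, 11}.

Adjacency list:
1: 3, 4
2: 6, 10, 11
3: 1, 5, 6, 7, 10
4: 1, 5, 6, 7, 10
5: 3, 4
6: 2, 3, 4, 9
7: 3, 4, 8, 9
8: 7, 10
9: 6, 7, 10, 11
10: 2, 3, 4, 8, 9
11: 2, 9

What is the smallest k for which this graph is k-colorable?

2

4 and 5 are adjacent, so at least 2 colors are needed.
2 colors suffice: color red → {2, 3, 4, 8, 9}; color blue → {1, 5, 6, 7, 10, 11}. Each edge has distinct colors on its endpoints.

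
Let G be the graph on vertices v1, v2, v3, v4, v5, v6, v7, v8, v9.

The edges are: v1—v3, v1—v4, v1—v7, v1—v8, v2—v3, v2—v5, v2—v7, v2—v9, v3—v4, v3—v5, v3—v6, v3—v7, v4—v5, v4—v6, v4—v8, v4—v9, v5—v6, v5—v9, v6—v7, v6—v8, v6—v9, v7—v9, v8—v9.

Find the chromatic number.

4

v4, v6, v8, v9 are pairwise adjacent (a clique of size 4), so at least 4 colors are needed.
4 colors suffice: color 1 → {v3, v9}; color 2 → {v1, v2, v6}; color 3 → {v4, v7}; color 4 → {v5, v8}. No two adjacent vertices share a color.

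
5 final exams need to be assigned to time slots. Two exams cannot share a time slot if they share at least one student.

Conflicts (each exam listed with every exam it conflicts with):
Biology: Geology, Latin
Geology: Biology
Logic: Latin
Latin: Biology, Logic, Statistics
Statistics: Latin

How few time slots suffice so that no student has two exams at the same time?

2

Biology and Latin conflict, so at least 2 time slots are needed.
2 time slots suffice: Biology=2, Geology=1, Logic=2, Latin=1, Statistics=2. No two conflicting exams share a time slot.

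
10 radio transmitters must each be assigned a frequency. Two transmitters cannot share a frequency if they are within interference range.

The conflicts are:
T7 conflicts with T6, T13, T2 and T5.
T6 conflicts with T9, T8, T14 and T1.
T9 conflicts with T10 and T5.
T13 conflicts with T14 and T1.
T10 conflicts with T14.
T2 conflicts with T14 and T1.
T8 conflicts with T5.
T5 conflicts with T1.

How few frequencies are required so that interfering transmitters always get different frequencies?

2

T6 and T14 conflict, so at least 2 frequencies are needed.
A valid assignment using 2 frequencies: T7=2, T6=1, T9=2, T13=1, T10=1, T2=1, T8=2, T5=1, T14=2, T1=2. Each listed conflict is separated.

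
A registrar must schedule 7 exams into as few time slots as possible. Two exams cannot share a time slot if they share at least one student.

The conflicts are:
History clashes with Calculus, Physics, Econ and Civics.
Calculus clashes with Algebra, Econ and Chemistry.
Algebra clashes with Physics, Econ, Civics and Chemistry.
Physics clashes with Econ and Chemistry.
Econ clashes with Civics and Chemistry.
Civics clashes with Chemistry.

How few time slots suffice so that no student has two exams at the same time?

4

Calculus, Algebra, Econ, Chemistry pairwise conflict, so at least 4 time slots are needed.
4 time slots suffice: History=2, Calculus=4, Algebra=3, Physics=4, Econ=1, Civics=4, Chemistry=2. Every pair that conflicts lands in different time slots.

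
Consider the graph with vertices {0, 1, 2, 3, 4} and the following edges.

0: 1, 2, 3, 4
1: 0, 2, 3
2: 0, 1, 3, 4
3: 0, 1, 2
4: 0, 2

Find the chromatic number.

0, 1, 2, 3 form a clique, so at least 4 colors are needed.
One proper 4-coloring: 0=blue, 1=yellow, 2=red, 3=green, 4=green. No two adjacent vertices share a color.

4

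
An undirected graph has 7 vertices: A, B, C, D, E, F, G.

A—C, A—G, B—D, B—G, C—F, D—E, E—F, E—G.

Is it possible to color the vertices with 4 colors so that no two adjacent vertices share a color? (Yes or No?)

The chromatic number is 3. The cycle C-A-G-E-F-C has odd length 5, so it cannot be 2-colored; at least 3 colors are needed.
3 colors suffice: color 1 → {D, F, G}; color 2 → {A, B, E}; color 3 → {C}.
Since 4 ≥ 3, a proper 4-coloring certainly exists.

Yes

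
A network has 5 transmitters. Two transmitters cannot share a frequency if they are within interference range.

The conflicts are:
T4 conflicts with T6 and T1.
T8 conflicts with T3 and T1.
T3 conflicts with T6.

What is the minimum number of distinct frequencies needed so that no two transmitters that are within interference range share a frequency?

The cycle T8-T3-T6-T4-T1-T8 has odd length 5, so it cannot be 2-colored; at least 3 frequencies are needed.
3 frequencies suffice: frequency 1 → {T8, T6}; frequency 2 → {T4, T3}; frequency 3 → {T1}. Each listed conflict is separated.

3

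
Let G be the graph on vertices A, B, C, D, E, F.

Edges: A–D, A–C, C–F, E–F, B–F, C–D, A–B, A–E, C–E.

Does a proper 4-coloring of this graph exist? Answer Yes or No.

Yes

The chromatic number is 3. A, C, D form a triangle, so at least 3 colors are needed.
One proper 3-coloring: A=1, B=2, C=2, D=3, E=3, F=1.
Since 4 ≥ 3, a proper 4-coloring certainly exists.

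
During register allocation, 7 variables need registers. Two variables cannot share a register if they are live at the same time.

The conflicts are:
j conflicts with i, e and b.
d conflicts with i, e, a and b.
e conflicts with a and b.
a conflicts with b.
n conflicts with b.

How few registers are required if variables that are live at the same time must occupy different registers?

d, e, a, b all conflict with each other, so at least 4 registers are needed.
4 registers suffice: register 1 → {i, b}; register 2 → {e, n}; register 3 → {j, d}; register 4 → {a}. Every pair that conflicts lands in different registers.

4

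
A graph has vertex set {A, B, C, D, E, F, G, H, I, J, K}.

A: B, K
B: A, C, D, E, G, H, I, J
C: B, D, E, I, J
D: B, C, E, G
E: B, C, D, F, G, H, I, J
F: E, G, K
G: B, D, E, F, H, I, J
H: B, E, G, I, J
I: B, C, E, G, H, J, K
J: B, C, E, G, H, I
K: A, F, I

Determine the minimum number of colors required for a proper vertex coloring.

6

B, E, G, H, I, J are pairwise adjacent (a clique of size 6), so at least 6 colors are needed.
A valid assignment using 6 colors: A=3, B=2, C=3, D=4, E=1, F=2, G=3, H=6, I=4, J=5, K=1. Every edge joins two different colors.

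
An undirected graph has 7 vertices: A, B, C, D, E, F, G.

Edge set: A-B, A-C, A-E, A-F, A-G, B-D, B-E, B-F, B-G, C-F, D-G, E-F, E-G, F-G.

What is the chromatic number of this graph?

A, B, E, F, G are pairwise adjacent (a clique of size 5), so at least 5 colors are needed.
One proper 5-coloring: A=4, B=2, C=2, D=1, E=5, F=1, G=3. Every edge joins two different colors.

5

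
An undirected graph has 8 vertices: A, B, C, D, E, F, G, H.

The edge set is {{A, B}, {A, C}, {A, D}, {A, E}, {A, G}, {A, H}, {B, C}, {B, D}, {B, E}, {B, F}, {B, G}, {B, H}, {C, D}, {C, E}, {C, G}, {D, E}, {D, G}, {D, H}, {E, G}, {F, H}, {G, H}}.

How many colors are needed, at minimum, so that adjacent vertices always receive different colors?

6

A, B, C, D, E, G form a clique, so at least 6 colors are needed.
6 colors suffice: A=3, B=1, C=6, D=2, E=5, F=2, G=4, H=5. Every edge joins two different colors.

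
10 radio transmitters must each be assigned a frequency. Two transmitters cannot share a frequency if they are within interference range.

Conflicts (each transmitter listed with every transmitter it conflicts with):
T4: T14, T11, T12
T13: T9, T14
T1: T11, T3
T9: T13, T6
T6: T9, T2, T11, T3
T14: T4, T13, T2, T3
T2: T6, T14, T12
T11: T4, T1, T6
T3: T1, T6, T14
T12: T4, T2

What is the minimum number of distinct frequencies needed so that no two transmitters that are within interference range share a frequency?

3

The cycle T3-T1-T11-T4-T14-T3 has odd length 5, so it cannot be 2-colored; at least 3 frequencies are needed.
A valid assignment using 3 frequencies: T4=3, T13=2, T1=1, T9=3, T6=1, T14=1, T2=2, T11=2, T3=2, T12=1. Each listed conflict is separated.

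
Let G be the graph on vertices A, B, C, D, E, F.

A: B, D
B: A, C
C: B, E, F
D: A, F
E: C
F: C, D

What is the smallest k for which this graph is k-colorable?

3

The cycle B-A-D-F-C-B has odd length 5, so it cannot be 2-colored; at least 3 colors are needed.
3 colors suffice: color red → {C, D}; color blue → {A, E, F}; color green → {B}. Every edge joins two different colors.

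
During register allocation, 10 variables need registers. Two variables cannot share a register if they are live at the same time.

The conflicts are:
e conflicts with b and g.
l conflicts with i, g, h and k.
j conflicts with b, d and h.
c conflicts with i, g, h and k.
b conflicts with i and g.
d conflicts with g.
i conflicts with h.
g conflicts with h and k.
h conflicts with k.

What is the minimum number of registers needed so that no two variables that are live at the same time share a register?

4

c, g, h, k are mutually in conflict, so at least 4 registers are needed.
4 registers suffice: register 1 → {j, i, g}; register 2 → {b, d, h}; register 3 → {e, l, c}; register 4 → {k}. Each listed conflict is separated.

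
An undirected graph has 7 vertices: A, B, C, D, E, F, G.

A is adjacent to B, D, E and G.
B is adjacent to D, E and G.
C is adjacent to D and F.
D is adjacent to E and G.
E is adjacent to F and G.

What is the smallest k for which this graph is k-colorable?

5

A, B, D, E, G are pairwise adjacent (a clique of size 5), so at least 5 colors are needed.
5 colors suffice: color 1 → {D, F}; color 2 → {C, E}; color 3 → {A}; color 4 → {B}; color 5 → {G}. No two adjacent vertices share a color.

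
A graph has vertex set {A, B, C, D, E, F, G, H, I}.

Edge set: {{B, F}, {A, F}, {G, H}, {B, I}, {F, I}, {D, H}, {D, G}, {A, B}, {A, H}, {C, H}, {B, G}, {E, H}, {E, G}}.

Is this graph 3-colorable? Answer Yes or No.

The chromatic number is 3. D, G, H are pairwise adjacent, so at least 3 colors are needed.
3 colors suffice: color red → {B, H}; color blue → {C, F, G}; color green → {A, D, E, I}.
That is already a proper 3-coloring.

Yes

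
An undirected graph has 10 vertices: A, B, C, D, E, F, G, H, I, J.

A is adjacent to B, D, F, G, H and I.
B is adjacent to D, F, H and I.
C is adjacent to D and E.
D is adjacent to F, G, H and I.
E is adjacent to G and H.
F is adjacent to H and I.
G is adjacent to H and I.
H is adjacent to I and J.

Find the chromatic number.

A, B, D, F, H, I form a clique, so at least 6 colors are needed.
One proper 6-coloring: A=3, B=5, C=1, D=2, E=2, F=6, G=5, H=1, I=4, J=2. Each edge has distinct colors on its endpoints.

6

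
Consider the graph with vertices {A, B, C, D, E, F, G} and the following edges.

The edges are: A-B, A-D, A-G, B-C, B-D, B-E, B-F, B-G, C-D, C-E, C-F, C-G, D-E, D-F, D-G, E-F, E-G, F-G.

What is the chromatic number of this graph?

6

B, C, D, E, F, G form a clique, so at least 6 colors are needed.
6 colors suffice: color 1 → {G}; color 2 → {B}; color 3 → {D}; color 4 → {A, E}; color 5 → {C}; color 6 → {F}. Every edge joins two different colors.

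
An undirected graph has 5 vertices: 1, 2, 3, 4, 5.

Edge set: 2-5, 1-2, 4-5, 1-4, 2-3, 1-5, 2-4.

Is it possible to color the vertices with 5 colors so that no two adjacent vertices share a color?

The chromatic number is 4. 1, 2, 4, 5 are pairwise adjacent (a clique of size 4), so at least 4 colors are needed.
4 colors suffice: color a → {2}; color b → {3, 4}; color c → {5}; color d → {1}.
Since 5 ≥ 4, a proper 5-coloring certainly exists.

Yes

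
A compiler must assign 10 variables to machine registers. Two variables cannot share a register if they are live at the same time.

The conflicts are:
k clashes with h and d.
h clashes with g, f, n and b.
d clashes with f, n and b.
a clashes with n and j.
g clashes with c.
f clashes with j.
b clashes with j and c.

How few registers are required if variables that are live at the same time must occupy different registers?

3

The cycle d-b-j-a-n-d has odd length 5, so it cannot be 2-colored; at least 3 registers are needed.
3 registers suffice: k=2, h=1, d=1, a=3, g=2, f=2, n=2, b=2, j=1, c=1. Every pair that conflicts lands in different registers.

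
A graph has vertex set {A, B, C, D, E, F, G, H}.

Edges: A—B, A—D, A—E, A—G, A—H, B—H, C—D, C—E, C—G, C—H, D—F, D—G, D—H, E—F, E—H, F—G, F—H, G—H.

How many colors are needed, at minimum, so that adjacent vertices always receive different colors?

4

D, F, G, H are mutually adjacent (a clique of size 4), so at least 4 colors are needed.
A valid assignment using 4 colors: A=yellow, B=blue, C=yellow, D=green, E=blue, F=yellow, G=blue, H=red. Each edge has distinct colors on its endpoints.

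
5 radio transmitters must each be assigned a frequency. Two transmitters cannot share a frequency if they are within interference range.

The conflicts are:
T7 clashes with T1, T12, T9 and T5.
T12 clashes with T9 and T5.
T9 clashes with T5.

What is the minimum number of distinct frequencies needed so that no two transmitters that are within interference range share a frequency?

T7, T12, T9, T5 are mutually in conflict, so at least 4 frequencies are needed.
4 frequencies suffice: frequency 1 → {T7}; frequency 2 → {T1, T5}; frequency 3 → {T12}; frequency 4 → {T9}. Each listed conflict is separated.

4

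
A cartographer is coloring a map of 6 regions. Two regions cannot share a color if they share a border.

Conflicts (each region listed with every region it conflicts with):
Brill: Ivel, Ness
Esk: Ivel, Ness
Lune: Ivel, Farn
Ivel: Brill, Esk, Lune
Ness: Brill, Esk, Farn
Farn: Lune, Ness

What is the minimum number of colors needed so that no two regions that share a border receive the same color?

The cycle Farn-Ness-Esk-Ivel-Lune-Farn has odd length 5, so it cannot be 2-colored; at least 3 colors are needed.
One proper 3-coloring: Brill=2, Esk=2, Lune=3, Ivel=1, Ness=1, Farn=2. Every pair that conflicts lands in different colors.

3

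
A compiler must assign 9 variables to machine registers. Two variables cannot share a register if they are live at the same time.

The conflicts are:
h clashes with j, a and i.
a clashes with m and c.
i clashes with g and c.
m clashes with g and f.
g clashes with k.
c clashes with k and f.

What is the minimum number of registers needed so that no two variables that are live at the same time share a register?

3

The cycle m-f-c-i-g-m has odd length 5, so it cannot be 2-colored; at least 3 registers are needed.
Using 3 registers: h=1, j=2, a=3, i=2, m=2, g=1, c=1, k=2, f=3. Every pair that conflicts lands in different registers.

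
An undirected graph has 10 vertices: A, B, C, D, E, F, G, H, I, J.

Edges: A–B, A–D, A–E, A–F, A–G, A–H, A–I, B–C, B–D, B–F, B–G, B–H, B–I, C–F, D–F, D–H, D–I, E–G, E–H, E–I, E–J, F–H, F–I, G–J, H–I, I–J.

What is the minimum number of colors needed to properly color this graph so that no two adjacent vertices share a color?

6

A, B, D, F, H, I are pairwise adjacent (a clique of size 6), so at least 6 colors are needed.
6 colors suffice: A=3, B=1, C=2, D=6, E=1, F=4, G=2, H=5, I=2, J=3. Every edge joins two different colors.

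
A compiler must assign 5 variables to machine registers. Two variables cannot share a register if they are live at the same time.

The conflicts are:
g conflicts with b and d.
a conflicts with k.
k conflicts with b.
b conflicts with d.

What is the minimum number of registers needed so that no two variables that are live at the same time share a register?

g, b, d are mutually in conflict, so at least 3 registers are needed.
3 registers suffice: register 1 → {a, b}; register 2 → {k, d}; register 3 → {g}. Each listed conflict is separated.

3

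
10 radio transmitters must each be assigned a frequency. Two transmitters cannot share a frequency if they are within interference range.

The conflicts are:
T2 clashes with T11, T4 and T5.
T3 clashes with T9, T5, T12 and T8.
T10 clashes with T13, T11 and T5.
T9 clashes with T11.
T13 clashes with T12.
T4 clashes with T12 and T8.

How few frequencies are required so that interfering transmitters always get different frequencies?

The cycle T2-T4-T12-T3-T5-T2 has odd length 5, so it cannot be 2-colored; at least 3 frequencies are needed.
3 frequencies suffice: T2=3, T3=1, T10=3, T9=2, T13=1, T11=1, T4=1, T5=2, T12=2, T8=2. No two conflicting transmitters share a frequency.

3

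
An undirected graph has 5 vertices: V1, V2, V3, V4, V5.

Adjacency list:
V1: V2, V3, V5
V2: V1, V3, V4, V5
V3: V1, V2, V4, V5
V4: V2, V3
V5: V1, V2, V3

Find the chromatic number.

V1, V2, V3, V5 are mutually adjacent (a clique of size 4), so at least 4 colors are needed.
One proper 4-coloring: V1=3, V2=1, V3=2, V4=3, V5=4. Every edge joins two different colors.

4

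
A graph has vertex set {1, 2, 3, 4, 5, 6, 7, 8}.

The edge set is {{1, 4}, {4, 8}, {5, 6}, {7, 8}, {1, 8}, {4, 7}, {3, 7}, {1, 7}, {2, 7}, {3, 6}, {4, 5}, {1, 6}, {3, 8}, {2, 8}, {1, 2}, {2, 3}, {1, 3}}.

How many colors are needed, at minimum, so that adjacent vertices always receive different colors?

5

1, 2, 3, 7, 8 are pairwise adjacent (a clique of size 5), so at least 5 colors are needed.
5 colors suffice: color a → {1, 5}; color b → {3, 4}; color c → {6, 8}; color d → {7}; color e → {2}. Each edge has distinct colors on its endpoints.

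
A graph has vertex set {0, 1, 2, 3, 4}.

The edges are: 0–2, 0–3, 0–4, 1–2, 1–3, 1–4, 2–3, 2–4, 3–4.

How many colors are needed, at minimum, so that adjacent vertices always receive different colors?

4

1, 2, 3, 4 are pairwise adjacent (a clique of size 4), so at least 4 colors are needed.
4 colors suffice: color red → {4}; color blue → {2}; color green → {3}; color yellow → {0, 1}. Every edge joins two different colors.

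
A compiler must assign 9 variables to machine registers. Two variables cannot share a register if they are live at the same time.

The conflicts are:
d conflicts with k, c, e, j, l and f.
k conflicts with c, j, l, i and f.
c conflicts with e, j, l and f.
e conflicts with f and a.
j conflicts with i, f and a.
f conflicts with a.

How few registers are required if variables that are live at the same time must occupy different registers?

5

d, k, c, j, f all conflict with each other, so at least 5 registers are needed.
5 registers suffice: d=4, k=2, c=1, e=2, j=3, l=3, i=1, f=5, a=1. Each listed conflict is separated.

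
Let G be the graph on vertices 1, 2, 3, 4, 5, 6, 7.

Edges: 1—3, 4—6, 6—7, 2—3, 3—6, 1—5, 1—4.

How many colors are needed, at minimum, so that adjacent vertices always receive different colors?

2

1 and 5 are adjacent, so at least 2 colors are needed.
2 colors suffice: 1=a, 2=a, 3=b, 4=b, 5=b, 6=a, 7=b. Every edge joins two different colors.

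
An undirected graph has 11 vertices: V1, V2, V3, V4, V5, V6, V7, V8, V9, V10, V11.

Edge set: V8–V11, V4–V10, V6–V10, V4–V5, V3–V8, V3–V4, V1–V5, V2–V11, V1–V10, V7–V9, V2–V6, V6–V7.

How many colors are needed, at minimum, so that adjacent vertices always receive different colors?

The cycle V4-V3-V8-V11-V2-V6-V10-V4 has odd length 7, so it cannot be 2-colored; at least 3 colors are needed.
3 colors suffice: color 1 → {V3, V5, V7, V10, V11}; color 2 → {V1, V4, V6, V8, V9}; color 3 → {V2}. Every edge joins two different colors.

3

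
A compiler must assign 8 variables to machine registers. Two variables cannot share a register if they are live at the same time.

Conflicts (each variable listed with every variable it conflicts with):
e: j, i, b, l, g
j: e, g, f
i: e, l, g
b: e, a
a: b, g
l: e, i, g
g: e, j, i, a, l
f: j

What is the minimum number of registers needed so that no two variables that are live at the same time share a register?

e, i, l, g are mutually in conflict, so at least 4 registers are needed.
Using 4 registers: e=1, j=3, i=3, b=2, a=1, l=4, g=2, f=1. No two conflicting variables share a register.

4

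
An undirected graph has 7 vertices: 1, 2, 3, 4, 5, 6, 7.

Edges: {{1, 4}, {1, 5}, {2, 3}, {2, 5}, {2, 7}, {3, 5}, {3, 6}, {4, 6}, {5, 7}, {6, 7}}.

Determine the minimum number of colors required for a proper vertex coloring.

2, 5, 7 are pairwise adjacent, so at least 3 colors are needed.
3 colors suffice: 1=green, 2=green, 3=blue, 4=blue, 5=red, 6=red, 7=blue. Every edge joins two different colors.

3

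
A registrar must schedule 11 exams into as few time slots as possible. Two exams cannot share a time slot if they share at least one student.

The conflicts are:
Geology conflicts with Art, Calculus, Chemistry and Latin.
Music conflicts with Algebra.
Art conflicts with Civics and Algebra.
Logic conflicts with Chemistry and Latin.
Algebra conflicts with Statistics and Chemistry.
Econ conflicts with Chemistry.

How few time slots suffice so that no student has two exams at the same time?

Geology and Calculus conflict, so at least 2 time slots are needed.
Using 2 time slots: Geology=2, Music=1, Art=1, Calculus=1, Civics=2, Logic=2, Algebra=2, Statistics=1, Econ=2, Chemistry=1, Latin=1. No two conflicting exams share a time slot.

2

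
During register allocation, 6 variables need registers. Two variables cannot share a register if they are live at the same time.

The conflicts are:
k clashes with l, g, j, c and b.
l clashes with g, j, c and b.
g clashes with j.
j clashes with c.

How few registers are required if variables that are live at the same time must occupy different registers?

4

k, l, g, j pairwise conflict, so at least 4 registers are needed.
4 registers suffice: register 1 → {l}; register 2 → {k}; register 3 → {j, b}; register 4 → {g, c}. Each listed conflict is separated.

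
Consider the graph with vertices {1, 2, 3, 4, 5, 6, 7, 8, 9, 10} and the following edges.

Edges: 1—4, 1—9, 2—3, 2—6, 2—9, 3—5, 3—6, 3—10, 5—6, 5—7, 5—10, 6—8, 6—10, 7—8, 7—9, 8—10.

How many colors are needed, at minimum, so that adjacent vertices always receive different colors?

3, 5, 6, 10 are mutually adjacent (a clique of size 4), so at least 4 colors are needed.
One proper 4-coloring: 1=red, 2=green, 3=blue, 4=blue, 5=green, 6=red, 7=red, 8=blue, 9=blue, 10=yellow. Each edge has distinct colors on its endpoints.

4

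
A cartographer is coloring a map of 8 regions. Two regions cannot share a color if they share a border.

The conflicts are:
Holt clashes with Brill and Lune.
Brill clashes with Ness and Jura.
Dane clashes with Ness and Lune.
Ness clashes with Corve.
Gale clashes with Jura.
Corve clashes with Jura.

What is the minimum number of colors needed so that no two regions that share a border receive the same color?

3

The cycle Brill-Holt-Lune-Dane-Ness-Brill has odd length 5, so it cannot be 2-colored; at least 3 colors are needed.
3 colors suffice: Holt=3, Brill=2, Dane=2, Ness=1, Gale=2, Corve=2, Lune=1, Jura=1. No two conflicting regions share a color.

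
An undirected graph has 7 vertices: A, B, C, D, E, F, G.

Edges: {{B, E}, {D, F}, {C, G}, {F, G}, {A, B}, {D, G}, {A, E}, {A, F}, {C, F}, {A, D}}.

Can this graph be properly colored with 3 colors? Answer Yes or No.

The chromatic number is 3. A, D, F are mutually adjacent, so at least 3 colors are needed.
A valid assignment using 3 colors: A=2, B=3, C=3, D=3, E=1, F=1, G=2.
That is already a proper 3-coloring.

Yes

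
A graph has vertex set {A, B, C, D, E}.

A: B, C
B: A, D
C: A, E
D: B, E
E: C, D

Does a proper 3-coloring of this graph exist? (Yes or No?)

Yes

The chromatic number is 3. The cycle B-A-C-E-D-B has odd length 5, so it cannot be 2-colored; at least 3 colors are needed.
3 colors suffice: A=2, B=3, C=1, D=1, E=2.
That is already a proper 3-coloring.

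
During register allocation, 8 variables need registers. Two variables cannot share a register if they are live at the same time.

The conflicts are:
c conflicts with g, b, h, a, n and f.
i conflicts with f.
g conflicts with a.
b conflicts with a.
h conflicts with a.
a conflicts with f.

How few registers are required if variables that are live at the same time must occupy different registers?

c, b, a pairwise conflict, so at least 3 registers are needed.
3 registers suffice: register 1 → {c, i}; register 2 → {a, n}; register 3 → {g, b, h, f}. Every pair that conflicts lands in different registers.

3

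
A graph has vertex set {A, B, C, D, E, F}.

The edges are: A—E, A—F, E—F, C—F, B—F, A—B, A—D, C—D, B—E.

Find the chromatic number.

A, B, E, F form a clique, so at least 4 colors are needed.
4 colors suffice: color 1 → {D, F}; color 2 → {A, C}; color 3 → {B}; color 4 → {E}. Every edge joins two different colors.

4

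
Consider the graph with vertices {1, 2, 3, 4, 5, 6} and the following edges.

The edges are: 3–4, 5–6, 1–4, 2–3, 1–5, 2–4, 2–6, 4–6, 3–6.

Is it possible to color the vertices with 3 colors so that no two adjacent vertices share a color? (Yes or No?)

2, 3, 4, 6 are mutually adjacent (a clique of size 4), so at least 4 colors are needed.
So 3 colors are not enough.

No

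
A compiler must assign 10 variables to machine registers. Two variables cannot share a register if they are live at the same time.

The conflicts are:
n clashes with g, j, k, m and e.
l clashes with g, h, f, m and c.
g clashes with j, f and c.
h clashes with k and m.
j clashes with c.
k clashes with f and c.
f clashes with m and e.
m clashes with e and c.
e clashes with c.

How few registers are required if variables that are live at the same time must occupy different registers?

3

l, g, f pairwise conflict, so at least 3 registers are needed.
Using 3 registers: n=2, l=3, g=1, h=2, j=3, k=1, f=2, m=1, e=3, c=2. No two conflicting variables share a register.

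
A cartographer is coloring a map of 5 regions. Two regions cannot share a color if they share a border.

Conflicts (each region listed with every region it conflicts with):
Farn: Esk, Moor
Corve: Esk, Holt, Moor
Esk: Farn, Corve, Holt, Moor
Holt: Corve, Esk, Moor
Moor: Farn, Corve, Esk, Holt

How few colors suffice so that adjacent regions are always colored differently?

Corve, Esk, Holt, Moor pairwise conflict, so at least 4 colors are needed.
4 colors suffice: Farn=3, Corve=3, Esk=2, Holt=4, Moor=1. No two conflicting regions share a color.

4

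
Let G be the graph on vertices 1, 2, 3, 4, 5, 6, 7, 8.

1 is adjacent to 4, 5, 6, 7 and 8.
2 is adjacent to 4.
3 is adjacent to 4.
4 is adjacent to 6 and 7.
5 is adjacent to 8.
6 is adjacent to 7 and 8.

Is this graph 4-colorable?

The chromatic number is 4. 1, 4, 6, 7 are mutually adjacent (a clique of size 4), so at least 4 colors are needed.
A valid assignment using 4 colors: 1=red, 2=red, 3=red, 4=blue, 5=green, 6=green, 7=yellow, 8=blue.
That is already a proper 4-coloring.

Yes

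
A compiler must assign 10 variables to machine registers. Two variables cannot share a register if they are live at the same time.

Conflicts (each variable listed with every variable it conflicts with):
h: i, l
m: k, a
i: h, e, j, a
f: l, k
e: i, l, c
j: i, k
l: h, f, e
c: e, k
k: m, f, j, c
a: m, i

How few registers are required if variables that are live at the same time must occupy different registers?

The cycle f-k-c-e-l-f has odd length 5, so it cannot be 2-colored; at least 3 registers are needed.
3 registers suffice: h=2, m=3, i=1, f=2, e=2, j=2, l=1, c=3, k=1, a=2. Each listed conflict is separated.

3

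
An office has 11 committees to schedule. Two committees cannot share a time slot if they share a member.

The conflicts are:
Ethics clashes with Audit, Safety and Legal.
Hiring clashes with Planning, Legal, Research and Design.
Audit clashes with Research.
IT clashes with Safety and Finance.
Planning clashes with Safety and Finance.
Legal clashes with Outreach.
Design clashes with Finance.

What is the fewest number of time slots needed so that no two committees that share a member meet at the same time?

3

The cycle Hiring-Research-Audit-Ethics-Legal-Hiring has odd length 5, so it cannot be 2-colored; at least 3 time slots are needed.
Using 3 time slots: Ethics=2, Hiring=1, Audit=1, IT=2, Planning=2, Safety=1, Legal=3, Outreach=1, Research=2, Design=2, Finance=1. No two conflicting committees share a time slot.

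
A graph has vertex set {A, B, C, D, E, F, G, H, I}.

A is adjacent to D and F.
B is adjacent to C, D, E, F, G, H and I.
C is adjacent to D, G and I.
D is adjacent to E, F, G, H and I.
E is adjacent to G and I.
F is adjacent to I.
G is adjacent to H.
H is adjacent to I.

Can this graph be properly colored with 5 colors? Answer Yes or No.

The chromatic number is 4. B, C, D, G are mutually adjacent (a clique of size 4), so at least 4 colors are needed.
A valid assignment using 4 colors: A=2, B=2, C=4, D=1, E=4, F=4, G=3, H=4, I=3.
Since 5 ≥ 4, a proper 5-coloring certainly exists.

Yes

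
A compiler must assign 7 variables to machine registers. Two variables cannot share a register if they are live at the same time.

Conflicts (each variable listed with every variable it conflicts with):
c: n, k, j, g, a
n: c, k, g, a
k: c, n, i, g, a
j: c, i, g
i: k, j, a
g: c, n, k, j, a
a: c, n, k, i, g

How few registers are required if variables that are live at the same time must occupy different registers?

5

c, n, k, g, a all conflict with each other, so at least 5 registers are needed.
A valid assignment using 5 registers: c=2, n=5, k=4, j=3, i=1, g=1, a=3. Each listed conflict is separated.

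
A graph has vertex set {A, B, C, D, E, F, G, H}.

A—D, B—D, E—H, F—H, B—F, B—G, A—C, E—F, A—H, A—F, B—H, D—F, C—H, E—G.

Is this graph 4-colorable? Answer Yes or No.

The chromatic number is 3. B, D, F are mutually adjacent, so at least 3 colors are needed.
3 colors suffice: color 1 → {D, G, H}; color 2 → {C, F}; color 3 → {A, B, E}.
Since 4 ≥ 3, a proper 4-coloring certainly exists.

Yes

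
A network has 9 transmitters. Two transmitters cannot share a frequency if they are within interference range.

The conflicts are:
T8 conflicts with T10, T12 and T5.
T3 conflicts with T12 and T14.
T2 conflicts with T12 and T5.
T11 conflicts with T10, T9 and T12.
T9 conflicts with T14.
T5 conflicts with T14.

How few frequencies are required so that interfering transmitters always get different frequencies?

The cycle T3-T12-T8-T5-T14-T3 has odd length 5, so it cannot be 2-colored; at least 3 frequencies are needed.
A valid assignment using 3 frequencies: T8=2, T3=2, T2=2, T11=2, T10=1, T9=3, T12=1, T5=3, T14=1. No two conflicting transmitters share a frequency.

3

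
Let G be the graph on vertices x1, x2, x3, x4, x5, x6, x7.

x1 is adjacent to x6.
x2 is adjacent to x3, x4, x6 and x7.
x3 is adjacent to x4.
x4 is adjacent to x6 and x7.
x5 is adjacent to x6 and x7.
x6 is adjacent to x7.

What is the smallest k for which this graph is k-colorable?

x2, x4, x6, x7 are mutually adjacent (a clique of size 4), so at least 4 colors are needed.
One proper 4-coloring: x1=2, x2=4, x3=1, x4=2, x5=2, x6=1, x7=3. Every edge joins two different colors.

4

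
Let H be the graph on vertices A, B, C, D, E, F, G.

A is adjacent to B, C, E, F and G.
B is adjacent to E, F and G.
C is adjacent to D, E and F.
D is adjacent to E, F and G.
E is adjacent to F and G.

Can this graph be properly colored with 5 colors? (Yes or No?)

The chromatic number is 4. C, D, E, F are pairwise adjacent (a clique of size 4), so at least 4 colors are needed.
4 colors suffice: A=2, B=4, C=4, D=2, E=1, F=3, G=3.
Since 5 ≥ 4, a proper 5-coloring certainly exists.

Yes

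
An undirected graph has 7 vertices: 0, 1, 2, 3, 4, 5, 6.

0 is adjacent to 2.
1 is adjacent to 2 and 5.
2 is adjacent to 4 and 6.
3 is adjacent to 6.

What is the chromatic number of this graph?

2

0 and 2 are adjacent, so at least 2 colors are needed.
One proper 2-coloring: 0=blue, 1=blue, 2=red, 3=red, 4=blue, 5=red, 6=blue. Each edge has distinct colors on its endpoints.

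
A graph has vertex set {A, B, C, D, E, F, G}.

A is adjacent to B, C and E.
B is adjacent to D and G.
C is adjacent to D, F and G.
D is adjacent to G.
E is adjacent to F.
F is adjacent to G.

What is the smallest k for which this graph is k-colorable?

B, D, G form a triangle, so at least 3 colors are needed.
A valid assignment using 3 colors: A=2, B=1, C=1, D=3, E=1, F=3, G=2. Each edge has distinct colors on its endpoints.

3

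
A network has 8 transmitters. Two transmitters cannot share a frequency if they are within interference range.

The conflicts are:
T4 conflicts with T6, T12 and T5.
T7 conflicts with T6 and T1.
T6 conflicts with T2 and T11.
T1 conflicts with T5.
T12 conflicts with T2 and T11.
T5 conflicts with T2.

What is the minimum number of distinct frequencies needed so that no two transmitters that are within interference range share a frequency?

The cycle T7-T6-T2-T5-T1-T7 has odd length 5, so it cannot be 2-colored; at least 3 frequencies are needed.
3 frequencies suffice: frequency 1 → {T6, T12, T5}; frequency 2 → {T4, T7, T2, T11}; frequency 3 → {T1}. No two conflicting transmitters share a frequency.

3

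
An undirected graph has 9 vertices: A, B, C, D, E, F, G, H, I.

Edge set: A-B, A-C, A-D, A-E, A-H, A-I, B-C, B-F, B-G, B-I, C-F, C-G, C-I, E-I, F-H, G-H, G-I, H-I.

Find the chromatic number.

A, B, C, I are mutually adjacent (a clique of size 4), so at least 4 colors are needed.
4 colors suffice: A=1, B=3, C=4, D=2, E=3, F=1, G=1, H=3, I=2. Every edge joins two different colors.

4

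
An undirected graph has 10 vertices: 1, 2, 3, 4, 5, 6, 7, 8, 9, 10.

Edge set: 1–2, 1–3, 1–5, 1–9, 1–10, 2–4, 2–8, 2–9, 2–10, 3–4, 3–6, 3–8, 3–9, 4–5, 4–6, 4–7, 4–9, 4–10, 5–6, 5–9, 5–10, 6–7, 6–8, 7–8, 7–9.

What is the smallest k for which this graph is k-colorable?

6, 7, 8 form a triangle, so at least 3 colors are needed.
3 colors suffice: color red → {1, 4, 8}; color blue → {6, 9, 10}; color green → {2, 3, 5, 7}. No two adjacent vertices share a color.

3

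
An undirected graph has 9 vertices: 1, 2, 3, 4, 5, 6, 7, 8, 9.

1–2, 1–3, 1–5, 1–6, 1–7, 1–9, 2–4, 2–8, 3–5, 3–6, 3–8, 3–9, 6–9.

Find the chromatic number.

1, 3, 6, 9 form a clique, so at least 4 colors are needed.
4 colors suffice: color red → {1, 4, 8}; color blue → {2, 3, 7}; color green → {5, 9}; color yellow → {6}. Every edge joins two different colors.

4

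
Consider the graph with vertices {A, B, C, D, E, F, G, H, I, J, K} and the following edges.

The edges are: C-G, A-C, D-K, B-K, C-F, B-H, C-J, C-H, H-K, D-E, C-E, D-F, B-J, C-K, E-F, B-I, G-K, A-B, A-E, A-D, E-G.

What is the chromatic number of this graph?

3

C, G, K are mutually adjacent, so at least 3 colors are needed.
A valid assignment using 3 colors: A=3, B=1, C=1, D=1, E=2, F=3, G=3, H=3, I=2, J=2, K=2. No two adjacent vertices share a color.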